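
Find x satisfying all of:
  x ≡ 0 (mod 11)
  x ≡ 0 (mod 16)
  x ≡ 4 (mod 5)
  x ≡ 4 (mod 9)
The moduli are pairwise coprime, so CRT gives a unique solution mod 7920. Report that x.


Product of moduli M = 11 · 16 · 5 · 9 = 7920.
Merge one congruence at a time:
  Start: x ≡ 0 (mod 11).
  Combine with x ≡ 0 (mod 16); new modulus lcm = 176.
    Write x = 0 + 11·t and substitute into x ≡ 0 (mod 16): 11·t ≡ 0 − 0 = 0 (mod 16).
    The inverse of 11 mod 16 is 3 (since 11·3 = 33 = 2·16 + 1), so t ≡ 3·0 = 0 ≡ 0 (mod 16).
    Then x = 0 + 11·0 = 0, valid modulo lcm(11, 16) = 176: x ≡ 0 (mod 176).
  Combine with x ≡ 4 (mod 5); new modulus lcm = 880.
    Write x = 0 + 176·t and substitute into x ≡ 4 (mod 5): 176·t ≡ 4 − 0 = 4 (mod 5).
    Reduce coefficients mod 5: 1·t ≡ 4 (mod 5).
    So t ≡ 4 (mod 5).
    Then x = 0 + 176·4 = 704, valid modulo lcm(176, 5) = 880: x ≡ 704 (mod 880).
  Combine with x ≡ 4 (mod 9); new modulus lcm = 7920.
    Write x = 704 + 880·t and substitute into x ≡ 4 (mod 9): 880·t ≡ 4 − 704 = -700 (mod 9).
    Reduce coefficients mod 9: 7·t ≡ 2 (mod 9).
    The inverse of 7 mod 9 is 4 (since 7·4 = 28 = 3·9 + 1), so t ≡ 4·2 = 8 ≡ 8 (mod 9).
    Then x = 704 + 880·8 = 7744, valid modulo lcm(880, 9) = 7920: x ≡ 7744 (mod 7920).
Verify against each original: 7744 mod 11 = 0, 7744 mod 16 = 0, 7744 mod 5 = 4, 7744 mod 9 = 4.

x ≡ 7744 (mod 7920).


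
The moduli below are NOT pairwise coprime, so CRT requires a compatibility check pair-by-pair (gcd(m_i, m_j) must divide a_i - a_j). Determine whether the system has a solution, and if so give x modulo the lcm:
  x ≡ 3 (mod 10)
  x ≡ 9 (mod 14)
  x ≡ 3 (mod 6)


Moduli 10, 14, 6 are not pairwise coprime, so CRT works modulo lcm(m_i) when all pairwise compatibility conditions hold.
Pairwise compatibility: gcd(m_i, m_j) must divide a_i - a_j for every pair.
Merge one congruence at a time:
  Start: x ≡ 3 (mod 10).
  Combine with x ≡ 9 (mod 14): gcd(10, 14) = 2; 9 - 3 = 6, which IS divisible by 2, so compatible.
    Write x = 3 + 10·t and substitute into x ≡ 9 (mod 14): 10·t ≡ 9 − 3 = 6 (mod 14).
    Divide the congruence (and modulus) by g = 2: 5·t ≡ 3 (mod 7).
    The inverse of 5 mod 7 is 3 (since 5·3 = 15 = 2·7 + 1), so t ≡ 3·3 = 9 ≡ 2 (mod 7).
    Then x = 3 + 10·2 = 23, valid modulo lcm(10, 14) = 70: x ≡ 23 (mod 70).
  Combine with x ≡ 3 (mod 6): gcd(70, 6) = 2; 3 - 23 = -20, which IS divisible by 2, so compatible.
    Write x = 23 + 70·t and substitute into x ≡ 3 (mod 6): 70·t ≡ 3 − 23 = -20 (mod 6).
    Divide the congruence (and modulus) by g = 2: 35·t ≡ -10 (mod 3).
    Reduce coefficients mod 3: 2·t ≡ 2 (mod 3).
    The inverse of 2 mod 3 is 2 (since 2·2 = 4 = 1·3 + 1), so t ≡ 2·2 = 4 ≡ 1 (mod 3).
    Then x = 23 + 70·1 = 93, valid modulo lcm(70, 6) = 210: x ≡ 93 (mod 210).
Verify: 93 mod 10 = 3, 93 mod 14 = 9, 93 mod 6 = 3.

x ≡ 93 (mod 210).


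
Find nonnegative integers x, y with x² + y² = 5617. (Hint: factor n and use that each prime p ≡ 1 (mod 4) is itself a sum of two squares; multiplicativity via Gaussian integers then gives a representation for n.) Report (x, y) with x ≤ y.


Step 1: Factor n = 5617 = 41 · 137.
Step 2: Check the mod-4 condition on each prime factor: 41 ≡ 1 (mod 4), exponent 1; 137 ≡ 1 (mod 4), exponent 1.
All primes ≡ 3 (mod 4) appear to even exponent (or don't appear), so by the two-squares theorem n IS expressible as a sum of two squares.
Step 3: Build a representation. Here n = 41 · 137 is a product of primes ≡ 1 (mod 4). Each prime p ≡ 1 (mod 4) is itself a sum of two squares; find a² by testing p − a² for a perfect square:
  41: 41 − 1² = 40, 41 − 2² = 37, 41 − 3² = 32, 41 − 4² = 25 = 5² ⇒ 41 = 4² + 5².
  137: 137 − 1² = 136, 137 − 2² = 133, 137 − 3² = 128, 137 − 4² = 121 = 11² ⇒ 137 = 4² + 11².
  Combine using the Brahmagupta–Fibonacci identity (a² + b²)(c² + d²) = (ac − bd)² + (ad + bc)² = (ac + bd)² + (ad − bc)²:
  41 · 137 = 5617: from (4² + 5²)(4² + 11²), take (4·4 − 5·11, 4·11 + 5·4) = (16 − 55, 44 + 20) = (-39, 64); dropping signs (only squares matter) gives (39, 64); check 39² + 64² = 1521 + 4096 = 5617 ✓.
Step 4: Order so x ≤ y and verify: 39² + 64² = 1521 + 4096 = 5617 = n. ✓

n = 5617 = 39² + 64² (one valid representation with x ≤ y).


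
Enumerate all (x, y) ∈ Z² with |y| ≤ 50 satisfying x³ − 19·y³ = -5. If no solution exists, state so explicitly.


The equation is x³ - 19y³ = -5. For fixed y, x³ = 19·y³ − 5, so a solution requires the RHS to be a perfect cube.
Strategy: iterate y from -50 to 50, compute RHS = 19·y³ − 5, and check whether it is a (positive or negative) perfect cube.
Check small values of y:
  y = 0: RHS = -5 is not a perfect cube.
  y = 1: RHS = 14 is not a perfect cube.
  y = -1: RHS = -24 is not a perfect cube.
  y = 2: RHS = 147 is not a perfect cube.
  y = -2: RHS = -157 is not a perfect cube.
  y = 3: RHS = 508 is not a perfect cube.
  y = -3: RHS = -518 is not a perfect cube.
Continuing the search up to |y| = 50 finds no solutions either.
No (x, y) in the scanned range satisfies the equation.

No integer solutions with |y| ≤ 50.


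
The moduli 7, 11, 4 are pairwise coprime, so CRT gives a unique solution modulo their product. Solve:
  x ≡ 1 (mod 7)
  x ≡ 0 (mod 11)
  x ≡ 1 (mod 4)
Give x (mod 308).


Moduli 7, 11, 4 are pairwise coprime; by CRT there is a unique solution modulo M = 7 · 11 · 4 = 308.
Solve pairwise, accumulating the modulus:
  Start with x ≡ 1 (mod 7).
  Combine with x ≡ 0 (mod 11): since gcd(7, 11) = 1, we get a unique residue mod 77.
    Write x = 1 + 7·t and substitute into x ≡ 0 (mod 11): 7·t ≡ 0 − 1 = -1 (mod 11).
    Reduce coefficients mod 11: 7·t ≡ 10 (mod 11).
    The inverse of 7 mod 11 is 8 (since 7·8 = 56 = 5·11 + 1), so t ≡ 8·10 = 80 ≡ 3 (mod 11).
    Then x = 1 + 7·3 = 22, valid modulo lcm(7, 11) = 77: x ≡ 22 (mod 77).
  Combine with x ≡ 1 (mod 4): since gcd(77, 4) = 1, we get a unique residue mod 308.
    Write x = 22 + 77·t and substitute into x ≡ 1 (mod 4): 77·t ≡ 1 − 22 = -21 (mod 4).
    Reduce coefficients mod 4: 1·t ≡ 3 (mod 4).
    So t ≡ 3 (mod 4).
    Then x = 22 + 77·3 = 253, valid modulo lcm(77, 4) = 308: x ≡ 253 (mod 308).
Verify: 253 mod 7 = 1 ✓, 253 mod 11 = 0 ✓, 253 mod 4 = 1 ✓.

x ≡ 253 (mod 308).


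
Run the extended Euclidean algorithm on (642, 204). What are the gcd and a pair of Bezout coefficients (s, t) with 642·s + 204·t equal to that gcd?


Euclidean algorithm on (642, 204) — divide until remainder is 0:
  642 = 3 · 204 + 30
  204 = 6 · 30 + 24
  30 = 1 · 24 + 6
  24 = 4 · 6 + 0
gcd(642, 204) = 6.
Track Bezout coefficients alongside the remainders: start with r₀ = 642 = a·1 + b·0 (s = 1, t = 0) and r₁ = 204 = a·0 + b·1 (s = 0, t = 1); each new remainder r_{k+1} = r_{k-1} − q_k·r_k inherits s_{k+1} = s_{k-1} − q_k·s_k, t_{k+1} = t_{k-1} − q_k·t_k, so r_k = a·s_k + b·t_k at every step:
  q = 3: r = 30, s = 1 − 3·0 = 1, t = 0 − 3·1 = -3  (check: 642·1 + 204·(-3) = 30)
  q = 6: r = 24, s = 0 − 6·1 = -6, t = 1 − 6·(-3) = 19  (check: 642·(-6) + 204·19 = 24)
  q = 1: r = 6, s = 1 − 1·(-6) = 7, t = -3 − 1·19 = -22  (check: 642·7 + 204·(-22) = 6)
The row with r = 6 (the gcd) gives the Bezout coefficients s = 7, t = -22.
Result: 642 · (7) + 204 · (-22) = 6.

gcd(642, 204) = 6; s = 7, t = -22 (check: 642·7 + 204·(-22) = 6).


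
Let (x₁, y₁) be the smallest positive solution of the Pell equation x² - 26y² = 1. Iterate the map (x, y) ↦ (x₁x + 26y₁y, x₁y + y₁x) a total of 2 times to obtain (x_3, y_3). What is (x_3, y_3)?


Step 1: Find the fundamental solution (x₁, y₁) of x² - 26y² = 1.
  Expand √26 as a continued fraction. a₀ = ⌊√26⌋ = 5; iterate m_{k+1} = d_k·a_k − m_k, d_{k+1} = (26 − m_{k+1}²)/d_k, a_{k+1} = ⌊(a₀ + m_{k+1})/d_{k+1}⌋ (starting m₀ = 0, d₀ = 1), with convergents p_k = a_k·p_{k-1} + p_{k-2}, q_k = a_k·q_{k-1} + q_{k-2} (p₋₁ = 1, q₋₁ = 0):
  k = 0: a₀ = 5; p₀/q₀ = 5/1; p₀² − 26·q₀² = 25 − 26 = -1.
  k = 1: m = 5, d = 1, a = ⌊(5 + 5)/1⌋ = 10; p/q = (10·5 + 1)/(10·1 + 0) = 51/10; p² − 26·q² = 2601 − 2600 = 1.
  The first convergent with p² − 26·q² = 1 gives the fundamental solution (x₁, y₁) = (51, 10).
Step 2: Apply the recurrence (x_{n+1}, y_{n+1}) = (x₁x_n + 26y₁y_n, x₁y_n + y₁x_n) repeatedly.
  From (x_1, y_1) = (51, 10): x_2 = 51·51 + 26·10·10 = 5201; y_2 = 51·10 + 10·51 = 1020.
  From (x_2, y_2) = (5201, 1020): x_3 = 51·5201 + 26·10·1020 = 530451; y_3 = 51·1020 + 10·5201 = 104030.
Step 3: Verify x_3² - 26·y_3² = 281378263401 - 281378263400 = 1 (should be 1). ✓

(x_1, y_1) = (51, 10); (x_3, y_3) = (530451, 104030).


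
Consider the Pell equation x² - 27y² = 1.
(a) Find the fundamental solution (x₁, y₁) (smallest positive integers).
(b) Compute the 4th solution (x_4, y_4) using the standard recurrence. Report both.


Step 1: Find the fundamental solution (x₁, y₁) of x² - 27y² = 1.
  Expand √27 as a continued fraction. a₀ = ⌊√27⌋ = 5; iterate m_{k+1} = d_k·a_k − m_k, d_{k+1} = (27 − m_{k+1}²)/d_k, a_{k+1} = ⌊(a₀ + m_{k+1})/d_{k+1}⌋ (starting m₀ = 0, d₀ = 1), with convergents p_k = a_k·p_{k-1} + p_{k-2}, q_k = a_k·q_{k-1} + q_{k-2} (p₋₁ = 1, q₋₁ = 0):
  k = 0: a₀ = 5; p₀/q₀ = 5/1; p₀² − 27·q₀² = 25 − 27 = -2.
  k = 1: m = 5, d = 2, a = ⌊(5 + 5)/2⌋ = 5; p/q = (5·5 + 1)/(5·1 + 0) = 26/5; p² − 27·q² = 676 − 675 = 1.
  The first convergent with p² − 27·q² = 1 gives the fundamental solution (x₁, y₁) = (26, 5).
Step 2: Apply the recurrence (x_{n+1}, y_{n+1}) = (x₁x_n + 27y₁y_n, x₁y_n + y₁x_n) repeatedly.
  From (x_1, y_1) = (26, 5): x_2 = 26·26 + 27·5·5 = 1351; y_2 = 26·5 + 5·26 = 260.
  From (x_2, y_2) = (1351, 260): x_3 = 26·1351 + 27·5·260 = 70226; y_3 = 26·260 + 5·1351 = 13515.
  From (x_3, y_3) = (70226, 13515): x_4 = 26·70226 + 27·5·13515 = 3650401; y_4 = 26·13515 + 5·70226 = 702520.
Step 3: Verify x_4² - 27·y_4² = 13325427460801 - 13325427460800 = 1 (should be 1). ✓

(x_1, y_1) = (26, 5); (x_4, y_4) = (3650401, 702520).


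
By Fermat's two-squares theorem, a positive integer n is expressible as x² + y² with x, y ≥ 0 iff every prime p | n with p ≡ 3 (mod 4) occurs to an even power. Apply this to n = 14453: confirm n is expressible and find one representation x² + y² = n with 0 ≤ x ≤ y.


Step 1: Factor n = 14453 = 97 · 149.
Step 2: Check the mod-4 condition on each prime factor: 97 ≡ 1 (mod 4), exponent 1; 149 ≡ 1 (mod 4), exponent 1.
All primes ≡ 3 (mod 4) appear to even exponent (or don't appear), so by the two-squares theorem n IS expressible as a sum of two squares.
Step 3: Build a representation. Here n = 97 · 149 is a product of primes ≡ 1 (mod 4). Each prime p ≡ 1 (mod 4) is itself a sum of two squares; find a² by testing p − a² for a perfect square:
  97: 97 − 1² = 96, 97 − 2² = 93, 97 − 3² = 88, 97 − 4² = 81 = 9² ⇒ 97 = 4² + 9².
  149: 149 − 1² = 148, 149 − 2² = 145, 149 − 3² = 140, 149 − 4² = 133, 149 − 5² = 124, 149 − 6² = 113, 149 − 7² = 100 = 10² ⇒ 149 = 7² + 10².
  Combine using the Brahmagupta–Fibonacci identity (a² + b²)(c² + d²) = (ac − bd)² + (ad + bc)² = (ac + bd)² + (ad − bc)²:
  97 · 149 = 14453: from (4² + 9²)(7² + 10²), take (4·7 − 9·10, 4·10 + 9·7) = (28 − 90, 40 + 63) = (-62, 103); dropping signs (only squares matter) gives (62, 103); check 62² + 103² = 3844 + 10609 = 14453 ✓.
Step 4: Order so x ≤ y and verify: 62² + 103² = 3844 + 10609 = 14453 = n. ✓

n = 14453 = 62² + 103² (one valid representation with x ≤ y).


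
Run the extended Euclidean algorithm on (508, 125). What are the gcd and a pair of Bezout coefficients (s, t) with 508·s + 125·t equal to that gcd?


Euclidean algorithm on (508, 125) — divide until remainder is 0:
  508 = 4 · 125 + 8
  125 = 15 · 8 + 5
  8 = 1 · 5 + 3
  5 = 1 · 3 + 2
  3 = 1 · 2 + 1
  2 = 2 · 1 + 0
gcd(508, 125) = 1.
Track Bezout coefficients alongside the remainders: start with r₀ = 508 = a·1 + b·0 (s = 1, t = 0) and r₁ = 125 = a·0 + b·1 (s = 0, t = 1); each new remainder r_{k+1} = r_{k-1} − q_k·r_k inherits s_{k+1} = s_{k-1} − q_k·s_k, t_{k+1} = t_{k-1} − q_k·t_k, so r_k = a·s_k + b·t_k at every step:
  q = 4: r = 8, s = 1 − 4·0 = 1, t = 0 − 4·1 = -4  (check: 508·1 + 125·(-4) = 8)
  q = 15: r = 5, s = 0 − 15·1 = -15, t = 1 − 15·(-4) = 61  (check: 508·(-15) + 125·61 = 5)
  q = 1: r = 3, s = 1 − 1·(-15) = 16, t = -4 − 1·61 = -65  (check: 508·16 + 125·(-65) = 3)
  q = 1: r = 2, s = -15 − 1·16 = -31, t = 61 − 1·(-65) = 126  (check: 508·(-31) + 125·126 = 2)
  q = 1: r = 1, s = 16 − 1·(-31) = 47, t = -65 − 1·126 = -191  (check: 508·47 + 125·(-191) = 1)
The row with r = 1 (the gcd) gives the Bezout coefficients s = 47, t = -191.
Result: 508 · (47) + 125 · (-191) = 1.

gcd(508, 125) = 1; s = 47, t = -191 (check: 508·47 + 125·(-191) = 1).


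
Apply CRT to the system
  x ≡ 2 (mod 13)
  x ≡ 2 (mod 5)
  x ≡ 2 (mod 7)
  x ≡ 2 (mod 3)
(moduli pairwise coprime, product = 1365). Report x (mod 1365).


Product of moduli M = 13 · 5 · 7 · 3 = 1365.
Merge one congruence at a time:
  Start: x ≡ 2 (mod 13).
  Combine with x ≡ 2 (mod 5); new modulus lcm = 65.
    Write x = 2 + 13·t and substitute into x ≡ 2 (mod 5): 13·t ≡ 2 − 2 = 0 (mod 5).
    Reduce coefficients mod 5: 3·t ≡ 0 (mod 5).
    The inverse of 3 mod 5 is 2 (since 3·2 = 6 = 1·5 + 1), so t ≡ 2·0 = 0 ≡ 0 (mod 5).
    Then x = 2 + 13·0 = 2, valid modulo lcm(13, 5) = 65: x ≡ 2 (mod 65).
  Combine with x ≡ 2 (mod 7); new modulus lcm = 455.
    Write x = 2 + 65·t and substitute into x ≡ 2 (mod 7): 65·t ≡ 2 − 2 = 0 (mod 7).
    Reduce coefficients mod 7: 2·t ≡ 0 (mod 7).
    The inverse of 2 mod 7 is 4 (since 2·4 = 8 = 1·7 + 1), so t ≡ 4·0 = 0 ≡ 0 (mod 7).
    Then x = 2 + 65·0 = 2, valid modulo lcm(65, 7) = 455: x ≡ 2 (mod 455).
  Combine with x ≡ 2 (mod 3); new modulus lcm = 1365.
    Write x = 2 + 455·t and substitute into x ≡ 2 (mod 3): 455·t ≡ 2 − 2 = 0 (mod 3).
    Reduce coefficients mod 3: 2·t ≡ 0 (mod 3).
    The inverse of 2 mod 3 is 2 (since 2·2 = 4 = 1·3 + 1), so t ≡ 2·0 = 0 ≡ 0 (mod 3).
    Then x = 2 + 455·0 = 2, valid modulo lcm(455, 3) = 1365: x ≡ 2 (mod 1365).
Verify against each original: 2 mod 13 = 2, 2 mod 5 = 2, 2 mod 7 = 2, 2 mod 3 = 2.

x ≡ 2 (mod 1365).


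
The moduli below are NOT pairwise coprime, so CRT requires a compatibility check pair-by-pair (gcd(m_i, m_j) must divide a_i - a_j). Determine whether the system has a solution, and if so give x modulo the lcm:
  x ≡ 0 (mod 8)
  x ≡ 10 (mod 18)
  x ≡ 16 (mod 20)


Moduli 8, 18, 20 are not pairwise coprime, so CRT works modulo lcm(m_i) when all pairwise compatibility conditions hold.
Pairwise compatibility: gcd(m_i, m_j) must divide a_i - a_j for every pair.
Merge one congruence at a time:
  Start: x ≡ 0 (mod 8).
  Combine with x ≡ 10 (mod 18): gcd(8, 18) = 2; 10 - 0 = 10, which IS divisible by 2, so compatible.
    Write x = 0 + 8·t and substitute into x ≡ 10 (mod 18): 8·t ≡ 10 − 0 = 10 (mod 18).
    Divide the congruence (and modulus) by g = 2: 4·t ≡ 5 (mod 9).
    The inverse of 4 mod 9 is 7 (since 4·7 = 28 = 3·9 + 1), so t ≡ 7·5 = 35 ≡ 8 (mod 9).
    Then x = 0 + 8·8 = 64, valid modulo lcm(8, 18) = 72: x ≡ 64 (mod 72).
  Combine with x ≡ 16 (mod 20): gcd(72, 20) = 4; 16 - 64 = -48, which IS divisible by 4, so compatible.
    Write x = 64 + 72·t and substitute into x ≡ 16 (mod 20): 72·t ≡ 16 − 64 = -48 (mod 20).
    Divide the congruence (and modulus) by g = 4: 18·t ≡ -12 (mod 5).
    Reduce coefficients mod 5: 3·t ≡ 3 (mod 5).
    The inverse of 3 mod 5 is 2 (since 3·2 = 6 = 1·5 + 1), so t ≡ 2·3 = 6 ≡ 1 (mod 5).
    Then x = 64 + 72·1 = 136, valid modulo lcm(72, 20) = 360: x ≡ 136 (mod 360).
Verify: 136 mod 8 = 0, 136 mod 18 = 10, 136 mod 20 = 16.

x ≡ 136 (mod 360).


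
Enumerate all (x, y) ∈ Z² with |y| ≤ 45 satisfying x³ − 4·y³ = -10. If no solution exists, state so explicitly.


The equation is x³ - 4y³ = -10. For fixed y, x³ = 4·y³ − 10, so a solution requires the RHS to be a perfect cube.
Strategy: iterate y from -45 to 45, compute RHS = 4·y³ − 10, and check whether it is a (positive or negative) perfect cube.
Check small values of y:
  y = 0: RHS = -10 is not a perfect cube.
  y = 1: RHS = -6 is not a perfect cube.
  y = -1: RHS = -14 is not a perfect cube.
  y = 2: RHS = 22 is not a perfect cube.
  y = -2: RHS = -42 is not a perfect cube.
  y = 3: RHS = 98 is not a perfect cube.
  y = -3: RHS = -118 is not a perfect cube.
Continuing the search up to |y| = 45 finds no solutions either.
No (x, y) in the scanned range satisfies the equation.

No integer solutions with |y| ≤ 45.


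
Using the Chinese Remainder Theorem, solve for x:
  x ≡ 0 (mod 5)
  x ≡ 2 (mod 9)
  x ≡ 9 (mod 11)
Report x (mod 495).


Moduli 5, 9, 11 are pairwise coprime; by CRT there is a unique solution modulo M = 5 · 9 · 11 = 495.
Solve pairwise, accumulating the modulus:
  Start with x ≡ 0 (mod 5).
  Combine with x ≡ 2 (mod 9): since gcd(5, 9) = 1, we get a unique residue mod 45.
    Write x = 0 + 5·t and substitute into x ≡ 2 (mod 9): 5·t ≡ 2 − 0 = 2 (mod 9).
    The inverse of 5 mod 9 is 2 (since 5·2 = 10 = 1·9 + 1), so t ≡ 2·2 = 4 ≡ 4 (mod 9).
    Then x = 0 + 5·4 = 20, valid modulo lcm(5, 9) = 45: x ≡ 20 (mod 45).
  Combine with x ≡ 9 (mod 11): since gcd(45, 11) = 1, we get a unique residue mod 495.
    Write x = 20 + 45·t and substitute into x ≡ 9 (mod 11): 45·t ≡ 9 − 20 = -11 (mod 11).
    Reduce coefficients mod 11: 1·t ≡ 0 (mod 11).
    So t ≡ 0 (mod 11).
    Then x = 20 + 45·0 = 20, valid modulo lcm(45, 11) = 495: x ≡ 20 (mod 495).
Verify: 20 mod 5 = 0 ✓, 20 mod 9 = 2 ✓, 20 mod 11 = 9 ✓.

x ≡ 20 (mod 495).


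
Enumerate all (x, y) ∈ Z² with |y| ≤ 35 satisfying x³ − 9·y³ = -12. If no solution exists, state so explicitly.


The equation is x³ - 9y³ = -12. For fixed y, x³ = 9·y³ − 12, so a solution requires the RHS to be a perfect cube.
Strategy: iterate y from -35 to 35, compute RHS = 9·y³ − 12, and check whether it is a (positive or negative) perfect cube.
Check small values of y:
  y = 0: RHS = -12 is not a perfect cube.
  y = 1: RHS = -3 is not a perfect cube.
  y = -1: RHS = -21 is not a perfect cube.
  y = 2: RHS = 60 is not a perfect cube.
  y = -2: RHS = -84 is not a perfect cube.
  y = 3: RHS = 231 is not a perfect cube.
  y = -3: RHS = -255 is not a perfect cube.
Continuing the search up to |y| = 35 finds no solutions either.
No (x, y) in the scanned range satisfies the equation.

No integer solutions with |y| ≤ 35.


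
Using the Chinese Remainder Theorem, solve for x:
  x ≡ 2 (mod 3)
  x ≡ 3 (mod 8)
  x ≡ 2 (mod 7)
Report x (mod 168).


Moduli 3, 8, 7 are pairwise coprime; by CRT there is a unique solution modulo M = 3 · 8 · 7 = 168.
Solve pairwise, accumulating the modulus:
  Start with x ≡ 2 (mod 3).
  Combine with x ≡ 3 (mod 8): since gcd(3, 8) = 1, we get a unique residue mod 24.
    Write x = 2 + 3·t and substitute into x ≡ 3 (mod 8): 3·t ≡ 3 − 2 = 1 (mod 8).
    The inverse of 3 mod 8 is 3 (since 3·3 = 9 = 1·8 + 1), so t ≡ 3·1 = 3 ≡ 3 (mod 8).
    Then x = 2 + 3·3 = 11, valid modulo lcm(3, 8) = 24: x ≡ 11 (mod 24).
  Combine with x ≡ 2 (mod 7): since gcd(24, 7) = 1, we get a unique residue mod 168.
    Write x = 11 + 24·t and substitute into x ≡ 2 (mod 7): 24·t ≡ 2 − 11 = -9 (mod 7).
    Reduce coefficients mod 7: 3·t ≡ 5 (mod 7).
    The inverse of 3 mod 7 is 5 (since 3·5 = 15 = 2·7 + 1), so t ≡ 5·5 = 25 ≡ 4 (mod 7).
    Then x = 11 + 24·4 = 107, valid modulo lcm(24, 7) = 168: x ≡ 107 (mod 168).
Verify: 107 mod 3 = 2 ✓, 107 mod 8 = 3 ✓, 107 mod 7 = 2 ✓.

x ≡ 107 (mod 168).


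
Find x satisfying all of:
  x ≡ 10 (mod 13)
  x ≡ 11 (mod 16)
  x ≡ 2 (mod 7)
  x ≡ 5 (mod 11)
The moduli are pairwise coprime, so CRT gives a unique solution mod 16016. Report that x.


Product of moduli M = 13 · 16 · 7 · 11 = 16016.
Merge one congruence at a time:
  Start: x ≡ 10 (mod 13).
  Combine with x ≡ 11 (mod 16); new modulus lcm = 208.
    Write x = 10 + 13·t and substitute into x ≡ 11 (mod 16): 13·t ≡ 11 − 10 = 1 (mod 16).
    The inverse of 13 mod 16 is 5 (since 13·5 = 65 = 4·16 + 1), so t ≡ 5·1 = 5 ≡ 5 (mod 16).
    Then x = 10 + 13·5 = 75, valid modulo lcm(13, 16) = 208: x ≡ 75 (mod 208).
  Combine with x ≡ 2 (mod 7); new modulus lcm = 1456.
    Write x = 75 + 208·t and substitute into x ≡ 2 (mod 7): 208·t ≡ 2 − 75 = -73 (mod 7).
    Reduce coefficients mod 7: 5·t ≡ 4 (mod 7).
    The inverse of 5 mod 7 is 3 (since 5·3 = 15 = 2·7 + 1), so t ≡ 3·4 = 12 ≡ 5 (mod 7).
    Then x = 75 + 208·5 = 1115, valid modulo lcm(208, 7) = 1456: x ≡ 1115 (mod 1456).
  Combine with x ≡ 5 (mod 11); new modulus lcm = 16016.
    Write x = 1115 + 1456·t and substitute into x ≡ 5 (mod 11): 1456·t ≡ 5 − 1115 = -1110 (mod 11).
    Reduce coefficients mod 11: 4·t ≡ 1 (mod 11).
    The inverse of 4 mod 11 is 3 (since 4·3 = 12 = 1·11 + 1), so t ≡ 3·1 = 3 ≡ 3 (mod 11).
    Then x = 1115 + 1456·3 = 5483, valid modulo lcm(1456, 11) = 16016: x ≡ 5483 (mod 16016).
Verify against each original: 5483 mod 13 = 10, 5483 mod 16 = 11, 5483 mod 7 = 2, 5483 mod 11 = 5.

x ≡ 5483 (mod 16016).


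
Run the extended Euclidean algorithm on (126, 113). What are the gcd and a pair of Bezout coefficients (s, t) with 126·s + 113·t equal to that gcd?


Euclidean algorithm on (126, 113) — divide until remainder is 0:
  126 = 1 · 113 + 13
  113 = 8 · 13 + 9
  13 = 1 · 9 + 4
  9 = 2 · 4 + 1
  4 = 4 · 1 + 0
gcd(126, 113) = 1.
Track Bezout coefficients alongside the remainders: start with r₀ = 126 = a·1 + b·0 (s = 1, t = 0) and r₁ = 113 = a·0 + b·1 (s = 0, t = 1); each new remainder r_{k+1} = r_{k-1} − q_k·r_k inherits s_{k+1} = s_{k-1} − q_k·s_k, t_{k+1} = t_{k-1} − q_k·t_k, so r_k = a·s_k + b·t_k at every step:
  q = 1: r = 13, s = 1 − 1·0 = 1, t = 0 − 1·1 = -1  (check: 126·1 + 113·(-1) = 13)
  q = 8: r = 9, s = 0 − 8·1 = -8, t = 1 − 8·(-1) = 9  (check: 126·(-8) + 113·9 = 9)
  q = 1: r = 4, s = 1 − 1·(-8) = 9, t = -1 − 1·9 = -10  (check: 126·9 + 113·(-10) = 4)
  q = 2: r = 1, s = -8 − 2·9 = -26, t = 9 − 2·(-10) = 29  (check: 126·(-26) + 113·29 = 1)
The row with r = 1 (the gcd) gives the Bezout coefficients s = -26, t = 29.
Result: 126 · (-26) + 113 · (29) = 1.

gcd(126, 113) = 1; s = -26, t = 29 (check: 126·(-26) + 113·29 = 1).


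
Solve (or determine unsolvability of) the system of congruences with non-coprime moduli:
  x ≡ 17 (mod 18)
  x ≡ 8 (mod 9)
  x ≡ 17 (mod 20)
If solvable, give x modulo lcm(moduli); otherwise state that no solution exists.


Moduli 18, 9, 20 are not pairwise coprime, so CRT works modulo lcm(m_i) when all pairwise compatibility conditions hold.
Pairwise compatibility: gcd(m_i, m_j) must divide a_i - a_j for every pair.
Merge one congruence at a time:
  Start: x ≡ 17 (mod 18).
  Combine with x ≡ 8 (mod 9): gcd(18, 9) = 9; 8 - 17 = -9, which IS divisible by 9, so compatible.
    Write x = 17 + 18·t and substitute into x ≡ 8 (mod 9): 18·t ≡ 8 − 17 = -9 (mod 9).
    Divide the congruence (and modulus) by g = 9: 2·t ≡ -1 (mod 1).
    Modulo 1 every t works; take t = 0.
    Then x = 17 + 18·0 = 17, valid modulo lcm(18, 9) = 18: x ≡ 17 (mod 18).
  Combine with x ≡ 17 (mod 20): gcd(18, 20) = 2; 17 - 17 = 0, which IS divisible by 2, so compatible.
    Write x = 17 + 18·t and substitute into x ≡ 17 (mod 20): 18·t ≡ 17 − 17 = 0 (mod 20).
    Divide the congruence (and modulus) by g = 2: 9·t ≡ 0 (mod 10).
    The inverse of 9 mod 10 is 9 (since 9·9 = 81 = 8·10 + 1), so t ≡ 9·0 = 0 ≡ 0 (mod 10).
    Then x = 17 + 18·0 = 17, valid modulo lcm(18, 20) = 180: x ≡ 17 (mod 180).
Verify: 17 mod 18 = 17, 17 mod 9 = 8, 17 mod 20 = 17.

x ≡ 17 (mod 180).


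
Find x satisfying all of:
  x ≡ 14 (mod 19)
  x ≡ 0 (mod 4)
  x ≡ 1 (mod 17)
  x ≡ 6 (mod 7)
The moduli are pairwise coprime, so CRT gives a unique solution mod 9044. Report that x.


Product of moduli M = 19 · 4 · 17 · 7 = 9044.
Merge one congruence at a time:
  Start: x ≡ 14 (mod 19).
  Combine with x ≡ 0 (mod 4); new modulus lcm = 76.
    Write x = 14 + 19·t and substitute into x ≡ 0 (mod 4): 19·t ≡ 0 − 14 = -14 (mod 4).
    Reduce coefficients mod 4: 3·t ≡ 2 (mod 4).
    The inverse of 3 mod 4 is 3 (since 3·3 = 9 = 2·4 + 1), so t ≡ 3·2 = 6 ≡ 2 (mod 4).
    Then x = 14 + 19·2 = 52, valid modulo lcm(19, 4) = 76: x ≡ 52 (mod 76).
  Combine with x ≡ 1 (mod 17); new modulus lcm = 1292.
    Write x = 52 + 76·t and substitute into x ≡ 1 (mod 17): 76·t ≡ 1 − 52 = -51 (mod 17).
    Reduce coefficients mod 17: 8·t ≡ 0 (mod 17).
    The inverse of 8 mod 17 is 15 (since 8·15 = 120 = 7·17 + 1), so t ≡ 15·0 = 0 ≡ 0 (mod 17).
    Then x = 52 + 76·0 = 52, valid modulo lcm(76, 17) = 1292: x ≡ 52 (mod 1292).
  Combine with x ≡ 6 (mod 7); new modulus lcm = 9044.
    Write x = 52 + 1292·t and substitute into x ≡ 6 (mod 7): 1292·t ≡ 6 − 52 = -46 (mod 7).
    Reduce coefficients mod 7: 4·t ≡ 3 (mod 7).
    The inverse of 4 mod 7 is 2 (since 4·2 = 8 = 1·7 + 1), so t ≡ 2·3 = 6 ≡ 6 (mod 7).
    Then x = 52 + 1292·6 = 7804, valid modulo lcm(1292, 7) = 9044: x ≡ 7804 (mod 9044).
Verify against each original: 7804 mod 19 = 14, 7804 mod 4 = 0, 7804 mod 17 = 1, 7804 mod 7 = 6.

x ≡ 7804 (mod 9044).


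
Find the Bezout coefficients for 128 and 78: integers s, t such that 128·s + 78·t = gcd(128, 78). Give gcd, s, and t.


Euclidean algorithm on (128, 78) — divide until remainder is 0:
  128 = 1 · 78 + 50
  78 = 1 · 50 + 28
  50 = 1 · 28 + 22
  28 = 1 · 22 + 6
  22 = 3 · 6 + 4
  6 = 1 · 4 + 2
  4 = 2 · 2 + 0
gcd(128, 78) = 2.
Track Bezout coefficients alongside the remainders: start with r₀ = 128 = a·1 + b·0 (s = 1, t = 0) and r₁ = 78 = a·0 + b·1 (s = 0, t = 1); each new remainder r_{k+1} = r_{k-1} − q_k·r_k inherits s_{k+1} = s_{k-1} − q_k·s_k, t_{k+1} = t_{k-1} − q_k·t_k, so r_k = a·s_k + b·t_k at every step:
  q = 1: r = 50, s = 1 − 1·0 = 1, t = 0 − 1·1 = -1  (check: 128·1 + 78·(-1) = 50)
  q = 1: r = 28, s = 0 − 1·1 = -1, t = 1 − 1·(-1) = 2  (check: 128·(-1) + 78·2 = 28)
  q = 1: r = 22, s = 1 − 1·(-1) = 2, t = -1 − 1·2 = -3  (check: 128·2 + 78·(-3) = 22)
  q = 1: r = 6, s = -1 − 1·2 = -3, t = 2 − 1·(-3) = 5  (check: 128·(-3) + 78·5 = 6)
  q = 3: r = 4, s = 2 − 3·(-3) = 11, t = -3 − 3·5 = -18  (check: 128·11 + 78·(-18) = 4)
  q = 1: r = 2, s = -3 − 1·11 = -14, t = 5 − 1·(-18) = 23  (check: 128·(-14) + 78·23 = 2)
The row with r = 2 (the gcd) gives the Bezout coefficients s = -14, t = 23.
Result: 128 · (-14) + 78 · (23) = 2.

gcd(128, 78) = 2; s = -14, t = 23 (check: 128·(-14) + 78·23 = 2).


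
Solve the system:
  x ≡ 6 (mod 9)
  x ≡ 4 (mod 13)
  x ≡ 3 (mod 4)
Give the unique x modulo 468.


Moduli 9, 13, 4 are pairwise coprime; by CRT there is a unique solution modulo M = 9 · 13 · 4 = 468.
Solve pairwise, accumulating the modulus:
  Start with x ≡ 6 (mod 9).
  Combine with x ≡ 4 (mod 13): since gcd(9, 13) = 1, we get a unique residue mod 117.
    Write x = 6 + 9·t and substitute into x ≡ 4 (mod 13): 9·t ≡ 4 − 6 = -2 (mod 13).
    Reduce coefficients mod 13: 9·t ≡ 11 (mod 13).
    The inverse of 9 mod 13 is 3 (since 9·3 = 27 = 2·13 + 1), so t ≡ 3·11 = 33 ≡ 7 (mod 13).
    Then x = 6 + 9·7 = 69, valid modulo lcm(9, 13) = 117: x ≡ 69 (mod 117).
  Combine with x ≡ 3 (mod 4): since gcd(117, 4) = 1, we get a unique residue mod 468.
    Write x = 69 + 117·t and substitute into x ≡ 3 (mod 4): 117·t ≡ 3 − 69 = -66 (mod 4).
    Reduce coefficients mod 4: 1·t ≡ 2 (mod 4).
    So t ≡ 2 (mod 4).
    Then x = 69 + 117·2 = 303, valid modulo lcm(117, 4) = 468: x ≡ 303 (mod 468).
Verify: 303 mod 9 = 6 ✓, 303 mod 13 = 4 ✓, 303 mod 4 = 3 ✓.

x ≡ 303 (mod 468).


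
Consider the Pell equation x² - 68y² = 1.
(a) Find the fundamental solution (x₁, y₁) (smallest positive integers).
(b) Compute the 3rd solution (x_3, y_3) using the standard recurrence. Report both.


Step 1: Find the fundamental solution (x₁, y₁) of x² - 68y² = 1.
  Expand √68 as a continued fraction. a₀ = ⌊√68⌋ = 8; iterate m_{k+1} = d_k·a_k − m_k, d_{k+1} = (68 − m_{k+1}²)/d_k, a_{k+1} = ⌊(a₀ + m_{k+1})/d_{k+1}⌋ (starting m₀ = 0, d₀ = 1), with convergents p_k = a_k·p_{k-1} + p_{k-2}, q_k = a_k·q_{k-1} + q_{k-2} (p₋₁ = 1, q₋₁ = 0):
  k = 0: a₀ = 8; p₀/q₀ = 8/1; p₀² − 68·q₀² = 64 − 68 = -4.
  k = 1: m = 8, d = 4, a = ⌊(8 + 8)/4⌋ = 4; p/q = (4·8 + 1)/(4·1 + 0) = 33/4; p² − 68·q² = 1089 − 1088 = 1.
  The first convergent with p² − 68·q² = 1 gives the fundamental solution (x₁, y₁) = (33, 4).
Step 2: Apply the recurrence (x_{n+1}, y_{n+1}) = (x₁x_n + 68y₁y_n, x₁y_n + y₁x_n) repeatedly.
  From (x_1, y_1) = (33, 4): x_2 = 33·33 + 68·4·4 = 2177; y_2 = 33·4 + 4·33 = 264.
  From (x_2, y_2) = (2177, 264): x_3 = 33·2177 + 68·4·264 = 143649; y_3 = 33·264 + 4·2177 = 17420.
Step 3: Verify x_3² - 68·y_3² = 20635035201 - 20635035200 = 1 (should be 1). ✓

(x_1, y_1) = (33, 4); (x_3, y_3) = (143649, 17420).


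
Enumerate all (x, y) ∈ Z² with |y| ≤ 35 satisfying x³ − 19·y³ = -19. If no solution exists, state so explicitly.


The equation is x³ - 19y³ = -19. For fixed y, x³ = 19·y³ − 19, so a solution requires the RHS to be a perfect cube.
Strategy: iterate y from -35 to 35, compute RHS = 19·y³ − 19, and check whether it is a (positive or negative) perfect cube.
Check small values of y:
  y = 0: RHS = -19 is not a perfect cube.
  y = 1: RHS = 0 = (0)³ ⇒ x = 0 works.
  y = -1: RHS = -38 is not a perfect cube.
  y = 2: RHS = 133 is not a perfect cube.
  y = -2: RHS = -171 is not a perfect cube.
  y = 3: RHS = 494 is not a perfect cube.
  y = -3: RHS = -532 is not a perfect cube.
Continuing the search up to |y| = 35 finds no further solutions beyond those listed.
Collected solutions: (0, 1).

Solutions (with |y| ≤ 35): (0, 1).


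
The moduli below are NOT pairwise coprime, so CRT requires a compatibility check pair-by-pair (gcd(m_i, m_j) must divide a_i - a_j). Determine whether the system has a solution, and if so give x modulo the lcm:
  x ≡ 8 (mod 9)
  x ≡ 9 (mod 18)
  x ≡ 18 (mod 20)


Moduli 9, 18, 20 are not pairwise coprime, so CRT works modulo lcm(m_i) when all pairwise compatibility conditions hold.
Pairwise compatibility: gcd(m_i, m_j) must divide a_i - a_j for every pair.
Merge one congruence at a time:
  Start: x ≡ 8 (mod 9).
  Combine with x ≡ 9 (mod 18): gcd(9, 18) = 9, and 9 - 8 = 1 is NOT divisible by 9.
    ⇒ system is inconsistent (no integer solution).

No solution (the system is inconsistent).


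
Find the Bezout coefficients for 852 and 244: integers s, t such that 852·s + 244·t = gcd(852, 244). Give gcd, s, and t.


Euclidean algorithm on (852, 244) — divide until remainder is 0:
  852 = 3 · 244 + 120
  244 = 2 · 120 + 4
  120 = 30 · 4 + 0
gcd(852, 244) = 4.
Track Bezout coefficients alongside the remainders: start with r₀ = 852 = a·1 + b·0 (s = 1, t = 0) and r₁ = 244 = a·0 + b·1 (s = 0, t = 1); each new remainder r_{k+1} = r_{k-1} − q_k·r_k inherits s_{k+1} = s_{k-1} − q_k·s_k, t_{k+1} = t_{k-1} − q_k·t_k, so r_k = a·s_k + b·t_k at every step:
  q = 3: r = 120, s = 1 − 3·0 = 1, t = 0 − 3·1 = -3  (check: 852·1 + 244·(-3) = 120)
  q = 2: r = 4, s = 0 − 2·1 = -2, t = 1 − 2·(-3) = 7  (check: 852·(-2) + 244·7 = 4)
The row with r = 4 (the gcd) gives the Bezout coefficients s = -2, t = 7.
Result: 852 · (-2) + 244 · (7) = 4.

gcd(852, 244) = 4; s = -2, t = 7 (check: 852·(-2) + 244·7 = 4).


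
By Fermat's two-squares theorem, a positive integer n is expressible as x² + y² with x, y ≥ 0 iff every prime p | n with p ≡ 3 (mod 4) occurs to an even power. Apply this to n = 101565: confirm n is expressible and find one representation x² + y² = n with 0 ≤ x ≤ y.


Step 1: Factor n = 101565 = 3^2 · 5 · 37 · 61.
Step 2: Check the mod-4 condition on each prime factor: 3 ≡ 3 (mod 4), exponent 2 (must be even); 5 ≡ 1 (mod 4), exponent 1; 37 ≡ 1 (mod 4), exponent 1; 61 ≡ 1 (mod 4), exponent 1.
All primes ≡ 3 (mod 4) appear to even exponent (or don't appear), so by the two-squares theorem n IS expressible as a sum of two squares.
Step 3: Build a representation. Group n = k² · m with k = 3 and m = 5 · 37 · 61 = 11285 (a product of primes ≡ 1 (mod 4)); a representation of m scales to one of n via (k·x)² + (k·y)² = k²(x² + y²). Each prime p ≡ 1 (mod 4) is itself a sum of two squares; find a² by testing p − a² for a perfect square:
  5: 5 − 1² = 4 = 2² ⇒ 5 = 1² + 2².
  37: 37 − 1² = 36 = 6² ⇒ 37 = 1² + 6².
  61: 61 − 1² = 60, 61 − 2² = 57, 61 − 3² = 52, 61 − 4² = 45, 61 − 5² = 36 = 6² ⇒ 61 = 5² + 6².
  Combine using the Brahmagupta–Fibonacci identity (a² + b²)(c² + d²) = (ac − bd)² + (ad + bc)² = (ac + bd)² + (ad − bc)²:
  5 · 37 = 185: from (1² + 2²)(1² + 6²), take (1·1 − 2·6, 1·6 + 2·1) = (1 − 12, 6 + 2) = (-11, 8); dropping signs (only squares matter) gives (11, 8); check 11² + 8² = 121 + 64 = 185 ✓.
  185 · 61 = 11285: from (11² + 8²)(5² + 6²), take (11·5 − 8·6, 11·6 + 8·5) = (55 − 48, 66 + 40) = (7, 106); check 7² + 106² = 49 + 11236 = 11285 ✓.
  Scale by k = 3: (3·7, 3·106) = (21, 318).
Step 4: Order so x ≤ y and verify: 21² + 318² = 441 + 101124 = 101565 = n. ✓

n = 101565 = 21² + 318² (one valid representation with x ≤ y).


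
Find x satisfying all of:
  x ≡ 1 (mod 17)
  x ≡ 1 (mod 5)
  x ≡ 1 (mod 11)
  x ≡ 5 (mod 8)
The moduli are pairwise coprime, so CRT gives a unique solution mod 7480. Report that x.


Product of moduli M = 17 · 5 · 11 · 8 = 7480.
Merge one congruence at a time:
  Start: x ≡ 1 (mod 17).
  Combine with x ≡ 1 (mod 5); new modulus lcm = 85.
    Write x = 1 + 17·t and substitute into x ≡ 1 (mod 5): 17·t ≡ 1 − 1 = 0 (mod 5).
    Reduce coefficients mod 5: 2·t ≡ 0 (mod 5).
    The inverse of 2 mod 5 is 3 (since 2·3 = 6 = 1·5 + 1), so t ≡ 3·0 = 0 ≡ 0 (mod 5).
    Then x = 1 + 17·0 = 1, valid modulo lcm(17, 5) = 85: x ≡ 1 (mod 85).
  Combine with x ≡ 1 (mod 11); new modulus lcm = 935.
    Write x = 1 + 85·t and substitute into x ≡ 1 (mod 11): 85·t ≡ 1 − 1 = 0 (mod 11).
    Reduce coefficients mod 11: 8·t ≡ 0 (mod 11).
    The inverse of 8 mod 11 is 7 (since 8·7 = 56 = 5·11 + 1), so t ≡ 7·0 = 0 ≡ 0 (mod 11).
    Then x = 1 + 85·0 = 1, valid modulo lcm(85, 11) = 935: x ≡ 1 (mod 935).
  Combine with x ≡ 5 (mod 8); new modulus lcm = 7480.
    Write x = 1 + 935·t and substitute into x ≡ 5 (mod 8): 935·t ≡ 5 − 1 = 4 (mod 8).
    Reduce coefficients mod 8: 7·t ≡ 4 (mod 8).
    The inverse of 7 mod 8 is 7 (since 7·7 = 49 = 6·8 + 1), so t ≡ 7·4 = 28 ≡ 4 (mod 8).
    Then x = 1 + 935·4 = 3741, valid modulo lcm(935, 8) = 7480: x ≡ 3741 (mod 7480).
Verify against each original: 3741 mod 17 = 1, 3741 mod 5 = 1, 3741 mod 11 = 1, 3741 mod 8 = 5.

x ≡ 3741 (mod 7480).


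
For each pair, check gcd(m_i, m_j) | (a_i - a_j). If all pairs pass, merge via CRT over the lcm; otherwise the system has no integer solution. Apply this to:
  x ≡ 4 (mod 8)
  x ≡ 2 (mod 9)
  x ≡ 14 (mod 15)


Moduli 8, 9, 15 are not pairwise coprime, so CRT works modulo lcm(m_i) when all pairwise compatibility conditions hold.
Pairwise compatibility: gcd(m_i, m_j) must divide a_i - a_j for every pair.
Merge one congruence at a time:
  Start: x ≡ 4 (mod 8).
  Combine with x ≡ 2 (mod 9): gcd(8, 9) = 1; 2 - 4 = -2, which IS divisible by 1, so compatible.
    Write x = 4 + 8·t and substitute into x ≡ 2 (mod 9): 8·t ≡ 2 − 4 = -2 (mod 9).
    Reduce coefficients mod 9: 8·t ≡ 7 (mod 9).
    The inverse of 8 mod 9 is 8 (since 8·8 = 64 = 7·9 + 1), so t ≡ 8·7 = 56 ≡ 2 (mod 9).
    Then x = 4 + 8·2 = 20, valid modulo lcm(8, 9) = 72: x ≡ 20 (mod 72).
  Combine with x ≡ 14 (mod 15): gcd(72, 15) = 3; 14 - 20 = -6, which IS divisible by 3, so compatible.
    Write x = 20 + 72·t and substitute into x ≡ 14 (mod 15): 72·t ≡ 14 − 20 = -6 (mod 15).
    Divide the congruence (and modulus) by g = 3: 24·t ≡ -2 (mod 5).
    Reduce coefficients mod 5: 4·t ≡ 3 (mod 5).
    The inverse of 4 mod 5 is 4 (since 4·4 = 16 = 3·5 + 1), so t ≡ 4·3 = 12 ≡ 2 (mod 5).
    Then x = 20 + 72·2 = 164, valid modulo lcm(72, 15) = 360: x ≡ 164 (mod 360).
Verify: 164 mod 8 = 4, 164 mod 9 = 2, 164 mod 15 = 14.

x ≡ 164 (mod 360).


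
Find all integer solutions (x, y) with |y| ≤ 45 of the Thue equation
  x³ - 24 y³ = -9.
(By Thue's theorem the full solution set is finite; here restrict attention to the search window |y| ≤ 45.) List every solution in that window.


The equation is x³ - 24y³ = -9. For fixed y, x³ = 24·y³ − 9, so a solution requires the RHS to be a perfect cube.
Strategy: iterate y from -45 to 45, compute RHS = 24·y³ − 9, and check whether it is a (positive or negative) perfect cube.
Check small values of y:
  y = 0: RHS = -9 is not a perfect cube.
  y = 1: RHS = 15 is not a perfect cube.
  y = -1: RHS = -33 is not a perfect cube.
  y = 2: RHS = 183 is not a perfect cube.
  y = -2: RHS = -201 is not a perfect cube.
  y = 3: RHS = 639 is not a perfect cube.
  y = -3: RHS = -657 is not a perfect cube.
Continuing the search up to |y| = 45 finds no solutions either.
No (x, y) in the scanned range satisfies the equation.

No integer solutions with |y| ≤ 45.


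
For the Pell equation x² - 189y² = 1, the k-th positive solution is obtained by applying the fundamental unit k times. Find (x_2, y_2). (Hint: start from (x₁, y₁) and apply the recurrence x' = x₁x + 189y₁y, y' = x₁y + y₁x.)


Step 1: Find the fundamental solution (x₁, y₁) of x² - 189y² = 1.
  Expand √189 as a continued fraction. a₀ = ⌊√189⌋ = 13; iterate m_{k+1} = d_k·a_k − m_k, d_{k+1} = (189 − m_{k+1}²)/d_k, a_{k+1} = ⌊(a₀ + m_{k+1})/d_{k+1}⌋ (starting m₀ = 0, d₀ = 1), with convergents p_k = a_k·p_{k-1} + p_{k-2}, q_k = a_k·q_{k-1} + q_{k-2} (p₋₁ = 1, q₋₁ = 0):
  k = 0: a₀ = 13; p₀/q₀ = 13/1; p₀² − 189·q₀² = 169 − 189 = -20.
  k = 1: m = 13, d = 20, a = ⌊(13 + 13)/20⌋ = 1; p/q = (1·13 + 1)/(1·1 + 0) = 14/1; p² − 189·q² = 196 − 189 = 7.
  k = 2: m = 7, d = 7, a = ⌊(13 + 7)/7⌋ = 2; p/q = (2·14 + 13)/(2·1 + 1) = 41/3; p² − 189·q² = 1681 − 1701 = -20.
  k = 3: m = 7, d = 20, a = ⌊(13 + 7)/20⌋ = 1; p/q = (1·41 + 14)/(1·3 + 1) = 55/4; p² − 189·q² = 3025 − 3024 = 1.
  The first convergent with p² − 189·q² = 1 gives the fundamental solution (x₁, y₁) = (55, 4).
Step 2: Apply the recurrence (x_{n+1}, y_{n+1}) = (x₁x_n + 189y₁y_n, x₁y_n + y₁x_n) repeatedly.
  From (x_1, y_1) = (55, 4): x_2 = 55·55 + 189·4·4 = 6049; y_2 = 55·4 + 4·55 = 440.
Step 3: Verify x_2² - 189·y_2² = 36590401 - 36590400 = 1 (should be 1). ✓

(x_1, y_1) = (55, 4); (x_2, y_2) = (6049, 440).


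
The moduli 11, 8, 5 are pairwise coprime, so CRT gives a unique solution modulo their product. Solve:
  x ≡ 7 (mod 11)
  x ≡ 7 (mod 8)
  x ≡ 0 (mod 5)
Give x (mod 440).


Moduli 11, 8, 5 are pairwise coprime; by CRT there is a unique solution modulo M = 11 · 8 · 5 = 440.
Solve pairwise, accumulating the modulus:
  Start with x ≡ 7 (mod 11).
  Combine with x ≡ 7 (mod 8): since gcd(11, 8) = 1, we get a unique residue mod 88.
    Write x = 7 + 11·t and substitute into x ≡ 7 (mod 8): 11·t ≡ 7 − 7 = 0 (mod 8).
    Reduce coefficients mod 8: 3·t ≡ 0 (mod 8).
    The inverse of 3 mod 8 is 3 (since 3·3 = 9 = 1·8 + 1), so t ≡ 3·0 = 0 ≡ 0 (mod 8).
    Then x = 7 + 11·0 = 7, valid modulo lcm(11, 8) = 88: x ≡ 7 (mod 88).
  Combine with x ≡ 0 (mod 5): since gcd(88, 5) = 1, we get a unique residue mod 440.
    Write x = 7 + 88·t and substitute into x ≡ 0 (mod 5): 88·t ≡ 0 − 7 = -7 (mod 5).
    Reduce coefficients mod 5: 3·t ≡ 3 (mod 5).
    The inverse of 3 mod 5 is 2 (since 3·2 = 6 = 1·5 + 1), so t ≡ 2·3 = 6 ≡ 1 (mod 5).
    Then x = 7 + 88·1 = 95, valid modulo lcm(88, 5) = 440: x ≡ 95 (mod 440).
Verify: 95 mod 11 = 7 ✓, 95 mod 8 = 7 ✓, 95 mod 5 = 0 ✓.

x ≡ 95 (mod 440).
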